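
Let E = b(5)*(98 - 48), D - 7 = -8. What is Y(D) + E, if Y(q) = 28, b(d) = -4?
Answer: -172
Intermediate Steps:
D = -1 (D = 7 - 8 = -1)
E = -200 (E = -4*(98 - 48) = -4*50 = -200)
Y(D) + E = 28 - 200 = -172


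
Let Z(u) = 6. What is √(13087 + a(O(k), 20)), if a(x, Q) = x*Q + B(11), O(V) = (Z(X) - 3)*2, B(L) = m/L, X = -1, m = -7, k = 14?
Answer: √1597970/11 ≈ 114.92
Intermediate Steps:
B(L) = -7/L
O(V) = 6 (O(V) = (6 - 3)*2 = 3*2 = 6)
a(x, Q) = -7/11 + Q*x (a(x, Q) = x*Q - 7/11 = Q*x - 7*1/11 = Q*x - 7/11 = -7/11 + Q*x)
√(13087 + a(O(k), 20)) = √(13087 + (-7/11 + 20*6)) = √(13087 + (-7/11 + 120)) = √(13087 + 1313/11) = √(145270/11) = √1597970/11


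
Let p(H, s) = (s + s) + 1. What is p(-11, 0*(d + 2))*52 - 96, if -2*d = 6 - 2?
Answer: -44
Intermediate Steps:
d = -2 (d = -(6 - 2)/2 = -1/2*4 = -2)
p(H, s) = 1 + 2*s (p(H, s) = 2*s + 1 = 1 + 2*s)
p(-11, 0*(d + 2))*52 - 96 = (1 + 2*(0*(-2 + 2)))*52 - 96 = (1 + 2*(0*0))*52 - 96 = (1 + 2*0)*52 - 96 = (1 + 0)*52 - 96 = 1*52 - 96 = 52 - 96 = -44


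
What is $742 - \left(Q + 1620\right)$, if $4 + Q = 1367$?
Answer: $-2241$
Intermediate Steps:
$Q = 1363$ ($Q = -4 + 1367 = 1363$)
$742 - \left(Q + 1620\right) = 742 - \left(1363 + 1620\right) = 742 - 2983 = -2241$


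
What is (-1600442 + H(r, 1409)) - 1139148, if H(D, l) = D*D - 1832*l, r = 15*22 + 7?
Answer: -5207309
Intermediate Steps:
r = 337 (r = 330 + 7 = 337)
H(D, l) = D**2 - 1832*l
(-1600442 + H(r, 1409)) - 1139148 = (-1600442 + (337**2 - 1832*1409)) - 1139148 = (-1600442 + (113569 - 2581288)) - 1139148 = (-1600442 - 2467719) - 1139148 = -4068161 - 1139148 = -5207309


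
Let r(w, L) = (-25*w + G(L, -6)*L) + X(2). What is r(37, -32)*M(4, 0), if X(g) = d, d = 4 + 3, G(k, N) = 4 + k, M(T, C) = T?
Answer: -88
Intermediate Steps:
d = 7
X(g) = 7
r(w, L) = 7 - 25*w + L*(4 + L) (r(w, L) = (-25*w + (4 + L)*L) + 7 = (-25*w + L*(4 + L)) + 7 = 7 - 25*w + L*(4 + L))
r(37, -32)*M(4, 0) = (7 - 25*37 - 32*(4 - 32))*4 = (7 - 925 - 32*(-28))*4 = (7 - 925 + 896)*4 = -22*4 = -88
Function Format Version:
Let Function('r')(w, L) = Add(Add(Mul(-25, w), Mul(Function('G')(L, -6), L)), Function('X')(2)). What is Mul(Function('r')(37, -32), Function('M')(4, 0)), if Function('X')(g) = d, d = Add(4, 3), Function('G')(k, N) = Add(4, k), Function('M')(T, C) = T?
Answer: -88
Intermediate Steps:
d = 7
Function('X')(g) = 7
Function('r')(w, L) = Add(7, Mul(-25, w), Mul(L, Add(4, L))) (Function('r')(w, L) = Add(Add(Mul(-25, w), Mul(Add(4, L), L)), 7) = Add(Add(Mul(-25, w), Mul(L, Add(4, L))), 7) = Add(7, Mul(-25, w), Mul(L, Add(4, L))))
Mul(Function('r')(37, -32), Function('M')(4, 0)) = Mul(Add(7, Mul(-25, 37), Mul(-32, Add(4, -32))), 4) = Mul(Add(7, -925, Mul(-32, -28)), 4) = Mul(Add(7, -925, 896), 4) = Mul(-22, 4) = -88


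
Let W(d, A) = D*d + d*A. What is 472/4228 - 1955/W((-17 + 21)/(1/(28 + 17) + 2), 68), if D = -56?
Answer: -37558141/456624 ≈ -82.252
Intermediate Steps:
W(d, A) = -56*d + A*d (W(d, A) = -56*d + d*A = -56*d + A*d)
472/4228 - 1955/W((-17 + 21)/(1/(28 + 17) + 2), 68) = 472/4228 - 1955*(1/(28 + 17) + 2)/((-56 + 68)*(-17 + 21)) = 472*(1/4228) - 1955/((4/(1/45 + 2))*12) = 118/1057 - 1955/((4/(1/45 + 2))*12) = 118/1057 - 1955/((4/(91/45))*12) = 118/1057 - 1955/((4*(45/91))*12) = 118/1057 - 1955/((180/91)*12) = 118/1057 - 1955/2160/91 = 118/1057 - 1955*91/2160 = 118/1057 - 35581/432 = -37558141/456624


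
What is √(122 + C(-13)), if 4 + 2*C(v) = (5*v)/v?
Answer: 7*√10/2 ≈ 11.068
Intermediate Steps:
C(v) = ½ (C(v) = -2 + ((5*v)/v)/2 = -2 + (½)*5 = -2 + 5/2 = ½)
√(122 + C(-13)) = √(122 + ½) = √(245/2) = 7*√10/2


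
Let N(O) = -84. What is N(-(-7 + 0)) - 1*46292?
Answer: -46376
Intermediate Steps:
N(-(-7 + 0)) - 1*46292 = -84 - 1*46292 = -84 - 46292 = -46376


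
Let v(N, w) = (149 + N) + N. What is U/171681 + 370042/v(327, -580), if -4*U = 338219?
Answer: 253845132551/551439372 ≈ 460.33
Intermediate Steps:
U = -338219/4 (U = -¼*338219 = -338219/4 ≈ -84555.)
v(N, w) = 149 + 2*N
U/171681 + 370042/v(327, -580) = -338219/4/171681 + 370042/(149 + 2*327) = -338219/4*1/171681 + 370042/(149 + 654) = -338219/686724 + 370042/803 = 253845132551/551439372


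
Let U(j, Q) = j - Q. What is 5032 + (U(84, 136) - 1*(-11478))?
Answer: 16458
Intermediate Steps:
5032 + (U(84, 136) - 1*(-11478)) = 5032 + ((84 - 1*136) - 1*(-11478)) = 5032 + ((84 - 136) + 11478) = 5032 + (-52 + 11478) = 5032 + 11426 = 16458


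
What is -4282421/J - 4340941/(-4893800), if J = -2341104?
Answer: 3889988278583/1432111844400 ≈ 2.7163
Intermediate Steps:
-4282421/J - 4340941/(-4893800) = -4282421/(-2341104) - 4340941/(-4893800) = -4282421*(-1/2341104) - 4340941*(-1/4893800) = 4282421/2341104 + 4340941/4893800 = 3889988278583/1432111844400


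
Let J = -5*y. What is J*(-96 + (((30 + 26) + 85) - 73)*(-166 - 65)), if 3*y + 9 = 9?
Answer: 0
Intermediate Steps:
y = 0 (y = -3 + (⅓)*9 = -3 + 3 = 0)
J = 0 (J = -5*0 = 0)
J*(-96 + (((30 + 26) + 85) - 73)*(-166 - 65)) = 0*(-96 + (((30 + 26) + 85) - 73)*(-166 - 65)) = 0*(-96 + ((56 + 85) - 73)*(-231)) = 0*(-96 + (141 - 73)*(-231)) = 0*(-96 + 68*(-231)) = 0*(-96 - 15708) = 0*(-15804) = 0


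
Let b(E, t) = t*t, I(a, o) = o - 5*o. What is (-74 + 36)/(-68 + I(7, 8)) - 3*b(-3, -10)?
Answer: -14981/50 ≈ -299.62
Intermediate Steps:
I(a, o) = -4*o
b(E, t) = t**2
(-74 + 36)/(-68 + I(7, 8)) - 3*b(-3, -10) = (-74 + 36)/(-68 - 4*8) - 3*(-10)**2 = -38/(-68 - 32) - 3*100 = -38/(-100) - 300 = -38*(-1/100) - 300 = 19/50 - 300 = -14981/50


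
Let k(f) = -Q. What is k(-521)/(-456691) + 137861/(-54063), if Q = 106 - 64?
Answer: -62957607305/24690085533 ≈ -2.5499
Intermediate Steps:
Q = 42
k(f) = -42 (k(f) = -1*42 = -42)
k(-521)/(-456691) + 137861/(-54063) = -42/(-456691) + 137861/(-54063) = -42*(-1/456691) + 137861*(-1/54063) = 42/456691 - 137861/54063 = -62957607305/24690085533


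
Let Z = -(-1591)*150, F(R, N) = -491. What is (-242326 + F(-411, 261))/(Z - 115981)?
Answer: -242817/122669 ≈ -1.9794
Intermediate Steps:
Z = 238650 (Z = -1591*(-150) = 238650)
(-242326 + F(-411, 261))/(Z - 115981) = (-242326 - 491)/(238650 - 115981) = -242817/122669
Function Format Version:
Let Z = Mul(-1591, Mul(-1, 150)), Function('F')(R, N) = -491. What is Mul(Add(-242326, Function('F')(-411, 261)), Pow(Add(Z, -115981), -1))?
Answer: Rational(-242817, 122669) ≈ -1.9794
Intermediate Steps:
Z = 238650 (Z = Mul(-1591, -150) = 238650)
Mul(Add(-242326, Function('F')(-411, 261)), Pow(Add(Z, -115981), -1)) = Mul(Add(-242326, -491), Pow(Add(238650, -115981), -1)) = Mul(-242817, Pow(122669, -1)) = Mul(-242817, Rational(1, 122669)) = Rational(-242817, 122669)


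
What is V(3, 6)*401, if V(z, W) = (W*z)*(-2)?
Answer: -14436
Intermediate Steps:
V(z, W) = -2*W*z
V(3, 6)*401 = -2*6*3*401 = -36*401 = -14436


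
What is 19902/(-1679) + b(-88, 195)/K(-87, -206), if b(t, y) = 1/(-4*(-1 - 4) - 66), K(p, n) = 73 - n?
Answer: -482843/40734 ≈ -11.854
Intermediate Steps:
b(t, y) = -1/46 (b(t, y) = 1/(-4*(-5) - 66) = 1/(20 - 66) = 1/(-46) = -1/46)
19902/(-1679) + b(-88, 195)/K(-87, -206) = 19902/(-1679) - 1/(46*(73 - 1*(-206))) = 19902*(-1/1679) - 1/(46*(73 + 206)) = -19902/1679 - 1/46/279 = -19902/1679 - 1/46*1/279 = -19902/1679 - 1/12834 = -482843/40734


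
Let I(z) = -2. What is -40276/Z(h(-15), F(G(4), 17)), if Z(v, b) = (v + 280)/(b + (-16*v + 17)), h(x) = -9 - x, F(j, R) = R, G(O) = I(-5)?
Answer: 1248556/143 ≈ 8731.2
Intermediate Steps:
G(O) = -2
Z(v, b) = (280 + v)/(17 + b - 16*v) (Z(v, b) = (280 + v)/(b + (17 - 16*v)) = (280 + v)/(17 + b - 16*v))
-40276/Z(h(-15), F(G(4), 17)) = -40276*(17 + 17 - 16*(-9 - 1*(-15)))/(280 + (-9 - 1*(-15))) = -40276*(17 + 17 - 16*(-9 + 15))/(280 + (-9 + 15)) = -40276*(17 + 17 - 16*6)/(280 + 6) = -40276/(286/(17 + 17 - 96)) = -40276/(286/(-62)) = -40276/((-1/62*286)) = -40276/(-143/31) = -40276*(-31/143) = 1248556/143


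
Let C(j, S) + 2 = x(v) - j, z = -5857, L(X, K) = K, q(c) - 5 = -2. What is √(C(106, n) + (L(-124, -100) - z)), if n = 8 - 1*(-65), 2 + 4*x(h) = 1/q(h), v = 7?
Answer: √203349/6 ≈ 75.157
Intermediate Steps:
q(c) = 3 (q(c) = 5 - 2 = 3)
x(h) = -5/12 (x(h) = -½ + (¼)/3 = -½ + (¼)*(⅓) = -½ + 1/12 = -5/12)
n = 73 (n = 8 + 65 = 73)
C(j, S) = -29/12 - j (C(j, S) = -2 + (-5/12 - j) = -29/12 - j)
√(C(106, n) + (L(-124, -100) - z)) = √((-29/12 - 1*106) + (-100 - 1*(-5857))) = √((-29/12 - 106) + (-100 + 5857)) = √(-1301/12 + 5757) = √(67783/12) = √203349/6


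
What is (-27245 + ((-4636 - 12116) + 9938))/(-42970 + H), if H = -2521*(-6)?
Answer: 34059/27844 ≈ 1.2232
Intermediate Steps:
H = 15126
(-27245 + ((-4636 - 12116) + 9938))/(-42970 + H) = (-27245 + ((-4636 - 12116) + 9938))/(-42970 + 15126) = (-27245 + (-16752 + 9938))/(-27844) = (-27245 - 6814)*(-1/27844) = -34059*(-1/27844) = 34059/27844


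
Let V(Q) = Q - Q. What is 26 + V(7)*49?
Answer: 26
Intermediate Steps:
V(Q) = 0
26 + V(7)*49 = 26 + 0*49 = 26 + 0 = 26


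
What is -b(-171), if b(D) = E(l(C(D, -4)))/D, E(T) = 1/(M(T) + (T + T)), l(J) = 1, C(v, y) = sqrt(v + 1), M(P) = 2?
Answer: 1/684 ≈ 0.0014620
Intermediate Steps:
C(v, y) = sqrt(1 + v)
E(T) = 1/(2 + 2*T) (E(T) = 1/(2 + (T + T)) = 1/(2 + 2*T))
b(D) = 1/(4*D) (b(D) = (1/(2*(1 + 1)))/D = ((1/2)/2)/D = ((1/2)*(1/2))/D = 1/(4*D))
-b(-171) = -1/(4*(-171)) = -(-1)/(4*171) = -1*(-1/684) = 1/684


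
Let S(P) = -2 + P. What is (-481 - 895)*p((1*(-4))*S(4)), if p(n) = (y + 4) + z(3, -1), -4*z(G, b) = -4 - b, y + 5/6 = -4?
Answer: 344/3 ≈ 114.67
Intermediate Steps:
y = -29/6 (y = -5/6 - 4 = -29/6 ≈ -4.8333)
z(G, b) = 1 + b/4 (z(G, b) = -(-4 - b)/4 = 1 + b/4)
p(n) = -1/12 (p(n) = (-29/6 + 4) + (1 + (1/4)*(-1)) = -5/6 + (1 - 1/4) = -5/6 + 3/4 = -1/12)
(-481 - 895)*p((1*(-4))*S(4)) = (-481 - 895)*(-1/12) = -1376*(-1/12) = 344/3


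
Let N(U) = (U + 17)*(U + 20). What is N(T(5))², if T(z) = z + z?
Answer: 656100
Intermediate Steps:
T(z) = 2*z
N(U) = (17 + U)*(20 + U)
N(T(5))² = (340 + (2*5)² + 37*(2*5))² = (340 + 10² + 37*10)² = (340 + 100 + 370)² = 810² = 656100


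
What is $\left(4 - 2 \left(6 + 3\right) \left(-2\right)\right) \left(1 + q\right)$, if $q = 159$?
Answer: $6400$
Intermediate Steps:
$\left(4 - 2 \left(6 + 3\right) \left(-2\right)\right) \left(1 + q\right) = \left(4 - 2 \left(6 + 3\right) \left(-2\right)\right) \left(1 + 159\right) = \left(4 - 2 \cdot 9 \left(-2\right)\right) 160 = \left(4 - -36\right) 160 = \left(4 + 36\right) 160 = 40 \cdot 160 = 6400$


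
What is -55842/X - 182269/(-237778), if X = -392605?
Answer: 84837719821/93352831690 ≈ 0.90879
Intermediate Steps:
-55842/X - 182269/(-237778) = -55842/(-392605) - 182269/(-237778) = -55842*(-1/392605) - 182269*(-1/237778) = 55842/392605 + 182269/237778 = 84837719821/93352831690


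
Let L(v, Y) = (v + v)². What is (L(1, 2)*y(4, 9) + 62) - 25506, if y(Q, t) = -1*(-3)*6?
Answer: -25372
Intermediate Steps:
y(Q, t) = 18 (y(Q, t) = 3*6 = 18)
L(v, Y) = 4*v² (L(v, Y) = (2*v)² = 4*v²)
(L(1, 2)*y(4, 9) + 62) - 25506 = ((4*1²)*18 + 62) - 25506 = ((4*1)*18 + 62) - 25506 = (4*18 + 62) - 25506 = (72 + 62) - 25506 = 134 - 25506 = -25372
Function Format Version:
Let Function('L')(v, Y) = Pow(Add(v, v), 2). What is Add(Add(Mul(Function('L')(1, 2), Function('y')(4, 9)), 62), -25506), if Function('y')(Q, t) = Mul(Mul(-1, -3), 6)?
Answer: -25372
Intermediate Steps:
Function('y')(Q, t) = 18 (Function('y')(Q, t) = Mul(3, 6) = 18)
Function('L')(v, Y) = Mul(4, Pow(v, 2)) (Function('L')(v, Y) = Pow(Mul(2, v), 2) = Mul(4, Pow(v, 2)))
Add(Add(Mul(Function('L')(1, 2), Function('y')(4, 9)), 62), -25506) = Add(Add(Mul(Mul(4, Pow(1, 2)), 18), 62), -25506) = Add(Add(Mul(Mul(4, 1), 18), 62), -25506) = Add(Add(Mul(4, 18), 62), -25506) = Add(Add(72, 62), -25506) = Add(134, -25506) = -25372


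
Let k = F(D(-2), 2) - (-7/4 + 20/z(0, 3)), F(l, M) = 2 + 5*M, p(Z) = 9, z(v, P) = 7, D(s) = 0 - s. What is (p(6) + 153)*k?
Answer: 24705/14 ≈ 1764.6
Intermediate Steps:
D(s) = -s
k = 305/28 (k = (2 + 5*2) - (-7/4 + 20/7) = (2 + 10) - (-7*1/4 + 20*(1/7)) = 12 - (-7/4 + 20/7) = 12 - 1*31/28 = 12 - 31/28 = 305/28 ≈ 10.893)
(p(6) + 153)*k = (9 + 153)*(305/28) = 162*(305/28) = 24705/14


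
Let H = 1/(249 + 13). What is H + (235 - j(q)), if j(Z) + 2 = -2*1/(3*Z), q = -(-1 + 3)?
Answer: 186023/786 ≈ 236.67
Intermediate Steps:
H = 1/262 ≈ 0.0038168
q = -2 (q = -1*2 = -2)
j(Z) = -2 - 2/(3*Z) (j(Z) = -2 - 2*1/(3*Z) = -2 - 2/(3*Z))
H + (235 - j(q)) = 1/262 + (235 - (-2 - ⅔/(-2))) = 1/262 + (235 - (-2 - ⅔*(-½))) = 1/262 + (235 - (-2 + ⅓)) = 1/262 + (235 - 1*(-5/3)) = 1/262 + (235 + 5/3) = 1/262 + 710/3 = 186023/786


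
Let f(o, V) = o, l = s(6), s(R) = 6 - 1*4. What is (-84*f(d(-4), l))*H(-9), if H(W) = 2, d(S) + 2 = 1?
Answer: 168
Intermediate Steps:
s(R) = 2 (s(R) = 6 - 4 = 2)
d(S) = -1 (d(S) = -2 + 1 = -1)
l = 2
(-84*f(d(-4), l))*H(-9) = -84*(-1)*2 = 84*2 = 168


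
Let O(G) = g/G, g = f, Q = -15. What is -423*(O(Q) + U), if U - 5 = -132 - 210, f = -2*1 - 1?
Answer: 712332/5 ≈ 1.4247e+5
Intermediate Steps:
f = -3 (f = -2 - 1 = -3)
g = -3
O(G) = -3/G
U = -337 (U = 5 + (-132 - 210) = 5 - 342 = -337)
-423*(O(Q) + U) = -423*(-3/(-15) - 337) = -423*(-3*(-1/15) - 337) = -423*(⅕ - 337) = -423*(-1684/5) = 712332/5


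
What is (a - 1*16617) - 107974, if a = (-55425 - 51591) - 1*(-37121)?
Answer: -194486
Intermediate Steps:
a = -69895 (a = -107016 + 37121 = -69895)
(a - 1*16617) - 107974 = (-69895 - 1*16617) - 107974 = (-69895 - 16617) - 107974 = -86512 - 107974 = -194486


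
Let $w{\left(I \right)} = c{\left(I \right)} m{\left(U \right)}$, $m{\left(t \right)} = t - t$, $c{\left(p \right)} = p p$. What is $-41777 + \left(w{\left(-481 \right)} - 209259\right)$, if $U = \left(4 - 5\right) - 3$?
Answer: $-251036$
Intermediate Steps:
$c{\left(p \right)} = p^{2}$
$U = -4$ ($U = -1 - 3 = -4$)
$m{\left(t \right)} = 0$
$w{\left(I \right)} = 0$ ($w{\left(I \right)} = I^{2} \cdot 0 = 0$)
$-41777 + \left(w{\left(-481 \right)} - 209259\right) = -41777 + \left(0 - 209259\right) = -41777 - 209259 = -251036$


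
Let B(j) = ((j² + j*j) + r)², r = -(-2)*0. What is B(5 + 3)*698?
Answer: 11436032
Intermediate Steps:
r = 0 (r = -1*0 = 0)
B(j) = 4*j⁴ (B(j) = ((j² + j*j) + 0)² = ((j² + j²) + 0)² = (2*j² + 0)² = (2*j²)² = 4*j⁴)
B(5 + 3)*698 = (4*(5 + 3)⁴)*698 = (4*8⁴)*698 = (4*4096)*698 = 16384*698 = 11436032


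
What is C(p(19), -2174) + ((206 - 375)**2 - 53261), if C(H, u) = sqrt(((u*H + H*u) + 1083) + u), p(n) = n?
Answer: -24700 + I*sqrt(83703) ≈ -24700.0 + 289.31*I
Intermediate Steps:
C(H, u) = sqrt(1083 + u + 2*H*u) (C(H, u) = sqrt(((H*u + H*u) + 1083) + u) = sqrt((2*H*u + 1083) + u) = sqrt((1083 + 2*H*u) + u) = sqrt(1083 + u + 2*H*u))
C(p(19), -2174) + ((206 - 375)**2 - 53261) = sqrt(1083 - 2174 + 2*19*(-2174)) + ((206 - 375)**2 - 53261) = sqrt(1083 - 2174 - 82612) + ((-169)**2 - 53261) = sqrt(-83703) + (28561 - 53261) = I*sqrt(83703) - 24700 = -24700 + I*sqrt(83703)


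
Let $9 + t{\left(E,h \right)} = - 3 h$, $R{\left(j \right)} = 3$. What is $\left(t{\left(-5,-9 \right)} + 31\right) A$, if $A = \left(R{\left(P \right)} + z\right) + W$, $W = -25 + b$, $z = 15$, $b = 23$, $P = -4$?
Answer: $784$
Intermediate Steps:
$W = -2$ ($W = -25 + 23 = -2$)
$t{\left(E,h \right)} = -9 - 3 h$
$A = 16$ ($A = \left(3 + 15\right) - 2 = 18 - 2 = 16$)
$\left(t{\left(-5,-9 \right)} + 31\right) A = \left(\left(-9 - -27\right) + 31\right) 16 = \left(\left(-9 + 27\right) + 31\right) 16 = \left(18 + 31\right) 16 = 49 \cdot 16 = 784$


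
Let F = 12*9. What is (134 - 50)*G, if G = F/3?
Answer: 3024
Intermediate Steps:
F = 108
G = 36 (G = 108/3 = 108*(⅓) = 36)
(134 - 50)*G = (134 - 50)*36 = 84*36 = 3024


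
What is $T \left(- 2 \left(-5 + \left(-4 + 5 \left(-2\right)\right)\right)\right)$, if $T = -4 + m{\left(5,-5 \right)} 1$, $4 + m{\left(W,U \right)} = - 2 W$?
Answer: $-684$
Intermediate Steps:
$m{\left(W,U \right)} = -4 - 2 W$
$T = -18$ ($T = -4 + \left(-4 - 10\right) 1 = -4 - 14 = -18$)
$T \left(- 2 \left(-5 + \left(-4 + 5 \left(-2\right)\right)\right)\right) = - 18 \left(- 2 \left(-5 + \left(-4 + 5 \left(-2\right)\right)\right)\right) = - 18 \left(- 2 \left(-5 - 14\right)\right) = - 18 \left(\left(-2\right) \left(-19\right)\right) = \left(-18\right) 38 = -684$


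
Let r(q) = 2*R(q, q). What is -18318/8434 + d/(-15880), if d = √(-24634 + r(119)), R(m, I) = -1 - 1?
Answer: -9159/4217 - I*√24638/15880 ≈ -2.1719 - 0.0098844*I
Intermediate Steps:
R(m, I) = -2
r(q) = -4 (r(q) = 2*(-2) = -4)
d = I*√24638 (d = √(-24634 - 4) = √(-24638) = I*√24638 ≈ 156.96*I)
-18318/8434 + d/(-15880) = -18318/8434 + (I*√24638)/(-15880) = -18318*1/8434 + (I*√24638)*(-1/15880) = -9159/4217 - I*√24638/15880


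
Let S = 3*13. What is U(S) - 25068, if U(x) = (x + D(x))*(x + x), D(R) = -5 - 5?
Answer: -22806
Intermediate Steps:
S = 39
D(R) = -10
U(x) = 2*x*(-10 + x) (U(x) = (x - 10)*(x + x) = (-10 + x)*(2*x) = 2*x*(-10 + x))
U(S) - 25068 = 2*39*(-10 + 39) - 25068 = 2*39*29 - 25068 = 2262 - 25068 = -22806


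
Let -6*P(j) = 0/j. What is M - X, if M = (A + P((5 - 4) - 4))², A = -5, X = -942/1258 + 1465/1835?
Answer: 5759635/230843 ≈ 24.950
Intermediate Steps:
P(j) = 0 (P(j) = -0/j = -⅙*0 = 0)
X = 11440/230843 (X = -942*1/1258 + 1465*(1/1835) = -471/629 + 293/367 = 11440/230843 ≈ 0.049558)
M = 25 (M = (-5 + 0)² = (-5)² = 25)
M - X = 25 - 1*11440/230843 = 25 - 11440/230843 = 5759635/230843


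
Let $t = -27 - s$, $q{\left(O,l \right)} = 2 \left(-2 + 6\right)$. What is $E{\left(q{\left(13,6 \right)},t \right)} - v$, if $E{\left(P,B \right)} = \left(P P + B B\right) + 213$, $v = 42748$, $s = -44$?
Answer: $-42182$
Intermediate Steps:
$q{\left(O,l \right)} = 8$ ($q{\left(O,l \right)} = 2 \cdot 4 = 8$)
$t = 17$ ($t = -27 - -44 = -27 + 44 = 17$)
$E{\left(P,B \right)} = 213 + B^{2} + P^{2}$ ($E{\left(P,B \right)} = \left(P^{2} + B^{2}\right) + 213 = \left(B^{2} + P^{2}\right) + 213 = 213 + B^{2} + P^{2}$)
$E{\left(q{\left(13,6 \right)},t \right)} - v = \left(213 + 17^{2} + 8^{2}\right) - 42748 = \left(213 + 289 + 64\right) - 42748 = 566 - 42748 = -42182$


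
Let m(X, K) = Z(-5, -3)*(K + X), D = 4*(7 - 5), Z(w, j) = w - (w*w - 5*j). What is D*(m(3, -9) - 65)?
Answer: 1640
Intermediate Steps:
Z(w, j) = w - w**2 + 5*j (Z(w, j) = w - (w**2 - 5*j) = w + (-w**2 + 5*j) = w - w**2 + 5*j)
D = 8 (D = 4*2 = 8)
m(X, K) = -45*K - 45*X (m(X, K) = (-5 - 1*(-5)**2 + 5*(-3))*(K + X) = (-5 - 1*25 - 15)*(K + X) = (-5 - 25 - 15)*(K + X) = -45*(K + X) = -45*K - 45*X)
D*(m(3, -9) - 65) = 8*((-45*(-9) - 45*3) - 65) = 8*((405 - 135) - 65) = 8*(270 - 65) = 8*205 = 1640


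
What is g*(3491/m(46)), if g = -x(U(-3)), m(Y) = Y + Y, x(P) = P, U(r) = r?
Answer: 10473/92 ≈ 113.84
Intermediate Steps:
m(Y) = 2*Y
g = 3 (g = -1*(-3) = 3)
g*(3491/m(46)) = 3*(3491/((2*46))) = 3*(3491/92) = 10473/92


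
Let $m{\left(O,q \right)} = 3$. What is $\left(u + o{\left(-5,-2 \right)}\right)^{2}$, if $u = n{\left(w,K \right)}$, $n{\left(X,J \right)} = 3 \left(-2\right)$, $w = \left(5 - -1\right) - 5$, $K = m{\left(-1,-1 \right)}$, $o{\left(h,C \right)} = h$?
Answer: $121$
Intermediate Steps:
$K = 3$
$w = 1$ ($w = \left(5 + 1\right) - 5 = 6 - 5 = 1$)
$n{\left(X,J \right)} = -6$
$u = -6$
$\left(u + o{\left(-5,-2 \right)}\right)^{2} = \left(-6 - 5\right)^{2} = \left(-11\right)^{2} = 121$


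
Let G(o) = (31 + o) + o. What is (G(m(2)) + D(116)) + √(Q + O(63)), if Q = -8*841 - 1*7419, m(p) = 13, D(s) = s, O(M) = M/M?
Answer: 173 + I*√14146 ≈ 173.0 + 118.94*I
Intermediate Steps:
O(M) = 1
Q = -14147 (Q = -6728 - 7419 = -14147)
G(o) = 31 + 2*o
(G(m(2)) + D(116)) + √(Q + O(63)) = ((31 + 2*13) + 116) + √(-14147 + 1) = ((31 + 26) + 116) + √(-14146) = (57 + 116) + I*√14146 = 173 + I*√14146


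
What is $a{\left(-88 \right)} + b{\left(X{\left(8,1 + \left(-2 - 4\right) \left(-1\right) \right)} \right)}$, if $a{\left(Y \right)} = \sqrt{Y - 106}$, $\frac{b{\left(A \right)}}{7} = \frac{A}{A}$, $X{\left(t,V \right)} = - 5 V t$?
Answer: $7 + i \sqrt{194} \approx 7.0 + 13.928 i$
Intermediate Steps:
$X{\left(t,V \right)} = - 5 V t$
$b{\left(A \right)} = 7$ ($b{\left(A \right)} = 7 \frac{A}{A} = 7 \cdot 1 = 7$)
$a{\left(Y \right)} = \sqrt{-106 + Y}$
$a{\left(-88 \right)} + b{\left(X{\left(8,1 + \left(-2 - 4\right) \left(-1\right) \right)} \right)} = \sqrt{-106 - 88} + 7 = \sqrt{-194} + 7 = i \sqrt{194} + 7 = 7 + i \sqrt{194}$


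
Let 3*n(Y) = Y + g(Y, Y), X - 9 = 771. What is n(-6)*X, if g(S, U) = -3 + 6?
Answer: -780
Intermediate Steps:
g(S, U) = 3
X = 780 (X = 9 + 771 = 780)
n(Y) = 1 + Y/3 (n(Y) = (Y + 3)/3 = (3 + Y)/3 = 1 + Y/3)
n(-6)*X = (1 + (1/3)*(-6))*780 = (1 - 2)*780 = -1*780 = -780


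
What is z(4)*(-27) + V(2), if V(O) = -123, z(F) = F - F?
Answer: -123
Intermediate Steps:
z(F) = 0
z(4)*(-27) + V(2) = 0*(-27) - 123 = 0 - 123 = -123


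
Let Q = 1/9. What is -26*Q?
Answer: -26/9 ≈ -2.8889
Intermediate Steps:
Q = 1/9 ≈ 0.11111
-26*Q = -26*1/9 = -26/9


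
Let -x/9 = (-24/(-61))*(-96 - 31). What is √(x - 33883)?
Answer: I*√124405291/61 ≈ 182.85*I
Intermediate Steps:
x = 27432/61 (x = -9*(-24/(-61))*(-96 - 31) = -9*(-24*(-1/61))*(-127) = -216*(-127)/61 = -9*(-3048/61) = 27432/61 ≈ 449.71)
√(x - 33883) = √(27432/61 - 33883) = √(-2039431/61) = I*√124405291/61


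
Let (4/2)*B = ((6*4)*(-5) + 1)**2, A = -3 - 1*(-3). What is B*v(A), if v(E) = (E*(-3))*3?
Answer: 0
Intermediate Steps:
A = 0 (A = -3 + 3 = 0)
B = 14161/2 (B = ((6*4)*(-5) + 1)**2/2 = (24*(-5) + 1)**2/2 = (-120 + 1)**2/2 = (1/2)*(-119)**2 = (1/2)*14161 = 14161/2 ≈ 7080.5)
v(E) = -9*E (v(E) = -3*E*3 = -9*E)
B*v(A) = 14161*(-9*0)/2 = (14161/2)*0 = 0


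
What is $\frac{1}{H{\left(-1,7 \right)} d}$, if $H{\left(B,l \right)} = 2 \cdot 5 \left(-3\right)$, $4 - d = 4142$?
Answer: $\frac{1}{124140} \approx 8.0554 \cdot 10^{-6}$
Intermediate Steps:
$d = -4138$ ($d = 4 - 4142 = -4138$)
$H{\left(B,l \right)} = -30$ ($H{\left(B,l \right)} = 10 \left(-3\right) = -30$)
$\frac{1}{H{\left(-1,7 \right)} d} = \frac{1}{\left(-30\right) \left(-4138\right)} = \frac{1}{124140}$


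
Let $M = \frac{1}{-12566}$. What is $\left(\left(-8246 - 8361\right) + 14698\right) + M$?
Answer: $- \frac{23988495}{12566} \approx -1909.0$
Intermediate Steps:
$M = - \frac{1}{12566} \approx -7.958 \cdot 10^{-5}$
$\left(\left(-8246 - 8361\right) + 14698\right) + M = \left(\left(-8246 - 8361\right) + 14698\right) - \frac{1}{12566} = \left(-16607 + 14698\right) - \frac{1}{12566} = -1909 - \frac{1}{12566} = - \frac{23988495}{12566}$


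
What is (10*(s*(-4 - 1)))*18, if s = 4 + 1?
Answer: -4500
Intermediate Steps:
s = 5
(10*(s*(-4 - 1)))*18 = (10*(5*(-4 - 1)))*18 = (10*(5*(-5)))*18 = (10*(-25))*18 = -250*18 = -4500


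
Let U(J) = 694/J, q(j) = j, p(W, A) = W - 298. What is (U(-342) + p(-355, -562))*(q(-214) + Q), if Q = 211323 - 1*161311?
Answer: -5577873980/171 ≈ -3.2619e+7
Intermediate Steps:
p(W, A) = -298 + W
Q = 50012 (Q = 211323 - 161311 = 50012)
(U(-342) + p(-355, -562))*(q(-214) + Q) = (694/(-342) + (-298 - 355))*(-214 + 50012) = (694*(-1/342) - 653)*49798 = (-347/171 - 653)*49798 = -112010/171*49798 = -5577873980/171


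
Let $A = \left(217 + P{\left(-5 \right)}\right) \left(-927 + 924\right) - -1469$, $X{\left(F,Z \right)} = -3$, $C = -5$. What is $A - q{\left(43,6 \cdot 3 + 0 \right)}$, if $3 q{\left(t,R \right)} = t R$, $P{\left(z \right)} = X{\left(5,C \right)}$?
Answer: $569$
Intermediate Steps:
$P{\left(z \right)} = -3$
$q{\left(t,R \right)} = \frac{R t}{3}$ ($q{\left(t,R \right)} = \frac{t R}{3} = \frac{R t}{3}$)
$A = 827$ ($A = \left(217 - 3\right) \left(-927 + 924\right) - -1469 = 214 \left(-3\right) + 1469 = -642 + 1469 = 827$)
$A - q{\left(43,6 \cdot 3 + 0 \right)} = 827 - \frac{1}{3} \left(6 \cdot 3 + 0\right) 43 = 827 - \frac{1}{3} \left(18 + 0\right) 43 = 827 - \frac{1}{3} \cdot 18 \cdot 43 = 827 - 258 = 569$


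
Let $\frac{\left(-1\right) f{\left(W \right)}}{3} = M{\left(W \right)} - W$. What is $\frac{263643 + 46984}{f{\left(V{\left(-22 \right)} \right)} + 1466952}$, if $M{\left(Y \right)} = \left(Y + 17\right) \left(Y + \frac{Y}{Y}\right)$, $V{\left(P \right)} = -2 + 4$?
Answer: $\frac{310627}{1466787} \approx 0.21177$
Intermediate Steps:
$V{\left(P \right)} = 2$
$M{\left(Y \right)} = \left(1 + Y\right) \left(17 + Y\right)$ ($M{\left(Y \right)} = \left(17 + Y\right) \left(Y + 1\right) = \left(17 + Y\right) \left(1 + Y\right) = \left(1 + Y\right) \left(17 + Y\right)$)
$f{\left(W \right)} = -51 - 51 W - 3 W^{2}$ ($f{\left(W \right)} = - 3 \left(\left(17 + W^{2} + 18 W\right) - W\right) = - 3 \left(17 + W^{2} + 17 W\right) = -51 - 51 W - 3 W^{2}$)
$\frac{263643 + 46984}{f{\left(V{\left(-22 \right)} \right)} + 1466952} = \frac{263643 + 46984}{\left(-51 - 102 - 3 \cdot 2^{2}\right) + 1466952} = \frac{310627}{\left(-51 - 102 - 12\right) + 1466952} = \frac{310627}{-165 + 1466952} = \frac{310627}{1466787}$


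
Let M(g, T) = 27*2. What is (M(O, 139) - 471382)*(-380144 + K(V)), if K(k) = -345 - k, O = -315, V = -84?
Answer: 179295527840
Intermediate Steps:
M(g, T) = 54
(M(O, 139) - 471382)*(-380144 + K(V)) = (54 - 471382)*(-380144 + (-345 - 1*(-84))) = -471328*(-380144 + (-345 + 84)) = -471328*(-380144 - 261) = -471328*(-380405) = 179295527840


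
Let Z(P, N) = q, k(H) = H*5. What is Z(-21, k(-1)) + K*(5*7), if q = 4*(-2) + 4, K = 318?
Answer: 11126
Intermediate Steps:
k(H) = 5*H
q = -4 (q = -8 + 4 = -4)
Z(P, N) = -4
Z(-21, k(-1)) + K*(5*7) = -4 + 318*(5*7) = -4 + 318*35 = -4 + 11130 = 11126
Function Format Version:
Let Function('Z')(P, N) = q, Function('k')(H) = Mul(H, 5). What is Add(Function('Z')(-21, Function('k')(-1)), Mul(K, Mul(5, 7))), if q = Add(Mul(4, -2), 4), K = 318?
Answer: 11126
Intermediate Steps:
Function('k')(H) = Mul(5, H)
q = -4 (q = Add(-8, 4) = -4)
Function('Z')(P, N) = -4
Add(Function('Z')(-21, Function('k')(-1)), Mul(K, Mul(5, 7))) = Add(-4, Mul(318, Mul(5, 7))) = Add(-4, Mul(318, 35)) = Add(-4, 11130) = 11126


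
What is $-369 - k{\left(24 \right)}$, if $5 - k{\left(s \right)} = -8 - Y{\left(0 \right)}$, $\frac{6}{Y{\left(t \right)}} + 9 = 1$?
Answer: $- \frac{1525}{4} \approx -381.25$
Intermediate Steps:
$Y{\left(t \right)} = - \frac{3}{4}$ ($Y{\left(t \right)} = \frac{6}{-9 + 1} = \frac{6}{-8} = 6 \left(- \frac{1}{8}\right) = - \frac{3}{4}$)
$k{\left(s \right)} = \frac{49}{4}$ ($k{\left(s \right)} = 5 - \left(-8 - - \frac{3}{4}\right) = 5 - \left(-8 + \frac{3}{4}\right) = 5 - - \frac{29}{4} = 5 + \frac{29}{4} = \frac{49}{4}$)
$-369 - k{\left(24 \right)} = -369 - \frac{49}{4} = - \frac{1525}{4}$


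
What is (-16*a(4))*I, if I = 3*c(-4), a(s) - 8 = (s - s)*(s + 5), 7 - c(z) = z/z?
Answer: -2304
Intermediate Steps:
c(z) = 6 (c(z) = 7 - z/z = 7 - 1*1 = 7 - 1 = 6)
a(s) = 8 (a(s) = 8 + (s - s)*(s + 5) = 8 + 0*(5 + s) = 8 + 0 = 8)
I = 18 (I = 3*6 = 18)
(-16*a(4))*I = -16*8*18 = -128*18 = -2304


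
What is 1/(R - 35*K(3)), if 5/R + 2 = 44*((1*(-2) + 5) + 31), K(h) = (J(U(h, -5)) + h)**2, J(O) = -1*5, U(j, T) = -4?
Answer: -1494/209155 ≈ -0.0071430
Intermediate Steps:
J(O) = -5
K(h) = (-5 + h)**2
R = 5/1494 (R = 5/(-2 + 44*((1*(-2) + 5) + 31)) = 5/(-2 + 44*((-2 + 5) + 31)) = 5/(-2 + 44*(3 + 31)) = 5/(-2 + 44*34) = 5/(-2 + 1496) = 5/1494 ≈ 0.0033467)
1/(R - 35*K(3)) = 1/(5/1494 - 35*(-5 + 3)**2) = 1/(5/1494 - 35*(-2)**2) = 1/(5/1494 - 35*4) = 1/(5/1494 - 140) = 1/(-209155/1494) = -1494/209155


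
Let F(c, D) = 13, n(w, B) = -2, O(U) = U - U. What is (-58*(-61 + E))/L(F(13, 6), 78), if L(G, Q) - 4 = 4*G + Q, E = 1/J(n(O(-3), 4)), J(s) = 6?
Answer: 10585/402 ≈ 26.331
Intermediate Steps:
O(U) = 0
E = 1/6 ≈ 0.16667
L(G, Q) = 4 + Q + 4*G (L(G, Q) = 4 + (4*G + Q) = 4 + (Q + 4*G) = 4 + Q + 4*G)
(-58*(-61 + E))/L(F(13, 6), 78) = (-58*(-61 + 1/6))/(4 + 78 + 4*13) = (-58*(-365/6))/(4 + 78 + 52) = (10585/3)/134 = (10585/3)*(1/134) = 10585/402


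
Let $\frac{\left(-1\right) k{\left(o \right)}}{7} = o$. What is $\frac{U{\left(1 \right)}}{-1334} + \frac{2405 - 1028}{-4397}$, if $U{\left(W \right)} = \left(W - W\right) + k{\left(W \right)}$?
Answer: $- \frac{1806139}{5865598} \approx -0.30792$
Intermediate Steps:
$k{\left(o \right)} = - 7 o$
$U{\left(W \right)} = - 7 W$ ($U{\left(W \right)} = \left(W - W\right) - 7 W = 0 - 7 W = - 7 W$)
$\frac{U{\left(1 \right)}}{-1334} + \frac{2405 - 1028}{-4397} = \frac{\left(-7\right) 1}{-1334} + \frac{2405 - 1028}{-4397} = \left(-7\right) \left(- \frac{1}{1334}\right) + \left(2405 - 1028\right) \left(- \frac{1}{4397}\right) = \frac{7}{1334} + 1377 \left(- \frac{1}{4397}\right) = \frac{7}{1334} - \frac{1377}{4397} = - \frac{1806139}{5865598}$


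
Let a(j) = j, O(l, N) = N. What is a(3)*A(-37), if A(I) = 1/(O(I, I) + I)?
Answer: -3/74 ≈ -0.040541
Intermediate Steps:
A(I) = 1/(2*I) (A(I) = 1/(I + I) = 1/(2*I))
a(3)*A(-37) = 3*((1/2)/(-37)) = 3*((1/2)*(-1/37)) = 3*(-1/74) = -3/74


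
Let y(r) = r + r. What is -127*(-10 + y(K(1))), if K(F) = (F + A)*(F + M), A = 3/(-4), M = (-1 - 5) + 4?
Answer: 2667/2 ≈ 1333.5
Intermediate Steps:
M = -2 (M = -6 + 4 = -2)
A = -¾ (A = 3*(-¼) = -¾ ≈ -0.75000)
K(F) = (-2 + F)*(-¾ + F) (K(F) = (F - ¾)*(F - 2) = (-¾ + F)*(-2 + F) = (-2 + F)*(-¾ + F))
y(r) = 2*r
-127*(-10 + y(K(1))) = -127*(-10 + 2*(3/2 + 1² - 11/4*1)) = -127*(-10 + 2*(3/2 + 1 - 11/4)) = -127*(-10 + 2*(-¼)) = -127*(-10 - ½) = -127*(-21/2) = 2667/2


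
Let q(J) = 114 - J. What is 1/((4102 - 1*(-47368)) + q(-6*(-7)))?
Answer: 1/51542 ≈ 1.9402e-5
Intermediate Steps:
1/((4102 - 1*(-47368)) + q(-6*(-7))) = 1/((4102 - 1*(-47368)) + (114 - (-6)*(-7))) = 1/((4102 + 47368) + (114 - 1*42)) = 1/(51470 + (114 - 42)) = 1/(51470 + 72) = 1/51542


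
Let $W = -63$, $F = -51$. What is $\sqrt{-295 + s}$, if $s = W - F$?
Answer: $i \sqrt{307} \approx 17.521 i$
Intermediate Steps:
$s = -12$ ($s = -63 - -51 = -63 + 51 = -12$)
$\sqrt{-295 + s} = \sqrt{-295 - 12} = \sqrt{-307} = i \sqrt{307}$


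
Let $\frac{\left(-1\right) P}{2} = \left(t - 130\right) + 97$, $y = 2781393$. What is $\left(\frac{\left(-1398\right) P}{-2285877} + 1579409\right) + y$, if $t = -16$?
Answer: $\frac{3322752376786}{761959} \approx 4.3608 \cdot 10^{6}$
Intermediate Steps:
$P = 98$ ($P = - 2 \left(\left(-16 - 130\right) + 97\right) = - 2 \left(-146 + 97\right) = \left(-2\right) \left(-49\right) = 98$)
$\left(\frac{\left(-1398\right) P}{-2285877} + 1579409\right) + y = \left(\frac{\left(-1398\right) 98}{-2285877} + 1579409\right) + 2781393 = \left(\left(-137004\right) \left(- \frac{1}{2285877}\right) + 1579409\right) + 2781393 = \left(\frac{45668}{761959} + 1579409\right) + 2781393 = \frac{1203444947899}{761959} + 2781393 = \frac{3322752376786}{761959}$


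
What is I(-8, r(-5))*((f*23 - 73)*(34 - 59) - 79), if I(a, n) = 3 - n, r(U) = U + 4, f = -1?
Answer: 9284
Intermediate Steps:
r(U) = 4 + U
I(-8, r(-5))*((f*23 - 73)*(34 - 59) - 79) = (3 - (4 - 5))*((-1*23 - 73)*(34 - 59) - 79) = (3 - 1*(-1))*((-23 - 73)*(-25) - 79) = (3 + 1)*(-96*(-25) - 79) = 4*(2400 - 79) = 4*2321 = 9284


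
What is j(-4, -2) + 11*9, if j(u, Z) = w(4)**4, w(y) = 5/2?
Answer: 2209/16 ≈ 138.06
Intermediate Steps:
w(y) = 5/2 (w(y) = 5*(1/2) = 5/2)
j(u, Z) = 625/16 (j(u, Z) = (5/2)**4 = 625/16)
j(-4, -2) + 11*9 = 625/16 + 11*9 = 625/16 + 99 = 2209/16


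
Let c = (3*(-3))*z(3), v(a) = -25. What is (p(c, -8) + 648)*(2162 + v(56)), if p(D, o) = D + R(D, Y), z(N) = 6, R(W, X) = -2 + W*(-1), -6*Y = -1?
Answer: 1380502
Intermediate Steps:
Y = ⅙ (Y = -⅙*(-1) = ⅙ ≈ 0.16667)
R(W, X) = -2 - W
c = -54 (c = (3*(-3))*6 = -9*6 = -54)
p(D, o) = -2 (p(D, o) = D + (-2 - D) = -2)
(p(c, -8) + 648)*(2162 + v(56)) = (-2 + 648)*(2162 - 25) = 646*2137 = 1380502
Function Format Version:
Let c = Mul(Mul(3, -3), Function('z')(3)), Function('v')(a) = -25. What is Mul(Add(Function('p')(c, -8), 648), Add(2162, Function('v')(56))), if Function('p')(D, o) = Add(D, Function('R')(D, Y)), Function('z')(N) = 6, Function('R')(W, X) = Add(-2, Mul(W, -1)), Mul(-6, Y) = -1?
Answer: 1380502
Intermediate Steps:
Y = Rational(1, 6) (Y = Mul(Rational(-1, 6), -1) = Rational(1, 6) ≈ 0.16667)
Function('R')(W, X) = Add(-2, Mul(-1, W))
c = -54 (c = Mul(Mul(3, -3), 6) = Mul(-9, 6) = -54)
Function('p')(D, o) = -2 (Function('p')(D, o) = Add(D, Add(-2, Mul(-1, D))) = -2)
Mul(Add(Function('p')(c, -8), 648), Add(2162, Function('v')(56))) = Mul(Add(-2, 648), Add(2162, -25)) = Mul(646, 2137) = 1380502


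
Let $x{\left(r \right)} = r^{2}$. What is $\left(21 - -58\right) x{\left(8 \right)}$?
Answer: $5056$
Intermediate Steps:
$\left(21 - -58\right) x{\left(8 \right)} = \left(21 - -58\right) 8^{2} = \left(21 + 58\right) 64 = 79 \cdot 64 = 5056$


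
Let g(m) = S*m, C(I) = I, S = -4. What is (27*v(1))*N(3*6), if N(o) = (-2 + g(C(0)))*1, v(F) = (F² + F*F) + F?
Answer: -162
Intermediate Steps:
v(F) = F + 2*F² (v(F) = (F² + F²) + F = 2*F² + F = F + 2*F²)
g(m) = -4*m
N(o) = -2 (N(o) = (-2 - 4*0)*1 = (-2 + 0)*1 = -2*1 = -2)
(27*v(1))*N(3*6) = (27*(1*(1 + 2*1)))*(-2) = (27*(1*(1 + 2)))*(-2) = (27*(1*3))*(-2) = (27*3)*(-2) = 81*(-2) = -162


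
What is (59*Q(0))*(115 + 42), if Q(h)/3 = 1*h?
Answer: 0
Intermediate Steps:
Q(h) = 3*h (Q(h) = 3*(1*h) = 3*h)
(59*Q(0))*(115 + 42) = (59*(3*0))*(115 + 42) = (59*0)*157 = 0*157 = 0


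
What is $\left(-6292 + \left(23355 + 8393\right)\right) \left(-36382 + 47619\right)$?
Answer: $286049072$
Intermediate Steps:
$\left(-6292 + \left(23355 + 8393\right)\right) \left(-36382 + 47619\right) = \left(-6292 + 31748\right) 11237 = 25456 \cdot 11237 = 286049072$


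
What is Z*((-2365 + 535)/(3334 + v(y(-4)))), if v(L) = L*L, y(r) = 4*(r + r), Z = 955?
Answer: -873825/2179 ≈ -401.02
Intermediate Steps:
y(r) = 8*r (y(r) = 4*(2*r) = 8*r)
v(L) = L²
Z*((-2365 + 535)/(3334 + v(y(-4)))) = 955*((-2365 + 535)/(3334 + (8*(-4))²)) = 955*(-1830/(3334 + (-32)²)) = 955*(-1830/(3334 + 1024)) = 955*(-1830/4358) = 955*(-1830*1/4358) = 955*(-915/2179) = -873825/2179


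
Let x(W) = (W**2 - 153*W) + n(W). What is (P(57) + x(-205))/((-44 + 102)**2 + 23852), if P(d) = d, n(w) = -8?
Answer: 73439/27216 ≈ 2.6984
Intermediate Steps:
x(W) = -8 + W**2 - 153*W (x(W) = (W**2 - 153*W) - 8 = -8 + W**2 - 153*W)
(P(57) + x(-205))/((-44 + 102)**2 + 23852) = (57 + (-8 + (-205)**2 - 153*(-205)))/((-44 + 102)**2 + 23852) = (57 + (-8 + 42025 + 31365))/(58**2 + 23852) = (57 + 73382)/(3364 + 23852) = 73439/27216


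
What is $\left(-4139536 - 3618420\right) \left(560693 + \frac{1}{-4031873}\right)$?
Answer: $- \frac{17537968677360312528}{4031873} \approx -4.3498 \cdot 10^{12}$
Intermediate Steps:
$\left(-4139536 - 3618420\right) \left(560693 + \frac{1}{-4031873}\right) = - 7757956 \left(560693 - \frac{1}{4031873}\right) = \left(-7757956\right) \frac{2260642967988}{4031873} = - \frac{17537968677360312528}{4031873}$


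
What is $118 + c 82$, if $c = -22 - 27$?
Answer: $-3900$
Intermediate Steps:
$c = -49$
$118 + c 82 = 118 - 4018 = -3900$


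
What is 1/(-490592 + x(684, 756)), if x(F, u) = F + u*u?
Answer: 1/81628 ≈ 1.2251e-5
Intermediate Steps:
x(F, u) = F + u²
1/(-490592 + x(684, 756)) = 1/(-490592 + (684 + 756²)) = 1/(-490592 + (684 + 571536)) = 1/(-490592 + 572220) = 1/81628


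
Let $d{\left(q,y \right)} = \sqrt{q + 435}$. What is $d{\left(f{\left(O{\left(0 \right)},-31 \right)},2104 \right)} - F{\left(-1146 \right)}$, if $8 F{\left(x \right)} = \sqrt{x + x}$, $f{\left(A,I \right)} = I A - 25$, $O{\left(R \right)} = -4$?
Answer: $\sqrt{534} - \frac{i \sqrt{573}}{4} \approx 23.108 - 5.9844 i$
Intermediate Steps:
$f{\left(A,I \right)} = -25 + A I$ ($f{\left(A,I \right)} = A I - 25 = -25 + A I$)
$d{\left(q,y \right)} = \sqrt{435 + q}$
$F{\left(x \right)} = \frac{\sqrt{2} \sqrt{x}}{8}$ ($F{\left(x \right)} = \frac{\sqrt{x + x}}{8} = \frac{\sqrt{2 x}}{8} = \frac{\sqrt{2} \sqrt{x}}{8}$)
$d{\left(f{\left(O{\left(0 \right)},-31 \right)},2104 \right)} - F{\left(-1146 \right)} = \sqrt{435 - -99} - \frac{\sqrt{2} \sqrt{-1146}}{8} = \sqrt{435 + \left(-25 + 124\right)} - \frac{\sqrt{2} i \sqrt{1146}}{8} = \sqrt{435 + 99} - \frac{i \sqrt{573}}{4} = \sqrt{534} - \frac{i \sqrt{573}}{4}$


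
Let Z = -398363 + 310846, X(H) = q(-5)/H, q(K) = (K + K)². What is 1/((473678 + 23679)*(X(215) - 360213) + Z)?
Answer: -43/7703635468854 ≈ -5.5818e-12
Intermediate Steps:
q(K) = 4*K² (q(K) = (2*K)² = 4*K²)
X(H) = 100/H (X(H) = (4*(-5)²)/H = (4*25)/H = 100/H)
Z = -87517
1/((473678 + 23679)*(X(215) - 360213) + Z) = 1/((473678 + 23679)*(100/215 - 360213) - 87517) = 1/(497357*(100*(1/215) - 360213) - 87517) = 1/(497357*(20/43 - 360213) - 87517) = 1/(497357*(-15489139/43) - 87517) = 1/(-7703631705623/43 - 87517) = 1/(-7703635468854/43) = -43/7703635468854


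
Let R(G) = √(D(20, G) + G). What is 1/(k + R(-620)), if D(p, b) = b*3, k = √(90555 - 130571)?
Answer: -I/(4*√155 + 4*√2501) ≈ -0.0040026*I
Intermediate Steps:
k = 4*I*√2501 (k = √(-40016) = 4*I*√2501 ≈ 200.04*I)
D(p, b) = 3*b
R(G) = 2*√G (R(G) = √(3*G + G) = √(4*G) = 2*√G)
1/(k + R(-620)) = 1/(4*I*√2501 + 2*√(-620)) = 1/(4*I*√2501 + 2*(2*I*√155)) = 1/(4*I*√2501 + 4*I*√155) = 1/(4*I*√155 + 4*I*√2501)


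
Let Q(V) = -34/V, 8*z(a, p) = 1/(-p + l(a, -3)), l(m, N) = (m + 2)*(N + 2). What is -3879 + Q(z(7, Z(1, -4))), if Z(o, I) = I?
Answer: -2519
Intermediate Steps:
l(m, N) = (2 + N)*(2 + m) (l(m, N) = (2 + m)*(2 + N) = (2 + N)*(2 + m))
z(a, p) = 1/(8*(-2 - a - p)) (z(a, p) = 1/(8*(-p + (4 + 2*(-3) + 2*a - 3*a))) = 1/(8*(-p + (4 - 6 + 2*a - 3*a))) = 1/(8*(-p + (-2 - a))) = 1/(8*(-2 - a - p)))
-3879 + Q(z(7, Z(1, -4))) = -3879 - 34/((-1/(16 + 8*7 + 8*(-4)))) = -3879 - 34/((-1/(16 + 56 - 32))) = -3879 - 34/((-1/40)) = -3879 - 34/((-1*1/40)) = -3879 - 34/(-1/40) = -3879 - 34*(-40) = -3879 + 1360 = -2519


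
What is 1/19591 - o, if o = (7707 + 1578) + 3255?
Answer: -245671139/19591 ≈ -12540.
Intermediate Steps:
o = 12540 (o = 9285 + 3255 = 12540)
1/19591 - o = 1/19591 - 1*12540 = 1/19591 - 12540 = -245671139/19591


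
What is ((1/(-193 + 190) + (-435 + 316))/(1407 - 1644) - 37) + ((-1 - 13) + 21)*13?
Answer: 38752/711 ≈ 54.504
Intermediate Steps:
((1/(-193 + 190) + (-435 + 316))/(1407 - 1644) - 37) + ((-1 - 13) + 21)*13 = ((1/(-3) - 119)/(-237) - 37) + (-14 + 21)*13 = ((-1/3 - 119)*(-1/237) - 37) + 7*13 = (-358/3*(-1/237) - 37) + 91 = (358/711 - 37) + 91 = -25949/711 + 91 = 38752/711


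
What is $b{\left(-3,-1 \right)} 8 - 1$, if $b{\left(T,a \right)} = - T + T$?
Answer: $-1$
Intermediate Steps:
$b{\left(T,a \right)} = 0$
$b{\left(-3,-1 \right)} 8 - 1 = 0 \cdot 8 - 1 = 0 - 1 = -1$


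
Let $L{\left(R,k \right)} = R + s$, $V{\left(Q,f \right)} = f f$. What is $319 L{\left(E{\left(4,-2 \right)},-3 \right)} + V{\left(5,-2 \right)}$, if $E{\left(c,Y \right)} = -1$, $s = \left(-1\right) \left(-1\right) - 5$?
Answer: $-1591$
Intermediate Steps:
$s = -4$ ($s = 1 - 5 = -4$)
$V{\left(Q,f \right)} = f^{2}$
$L{\left(R,k \right)} = -4 + R$ ($L{\left(R,k \right)} = R - 4 = -4 + R$)
$319 L{\left(E{\left(4,-2 \right)},-3 \right)} + V{\left(5,-2 \right)} = 319 \left(-4 - 1\right) + \left(-2\right)^{2} = 319 \left(-5\right) + 4 = -1595 + 4 = -1591$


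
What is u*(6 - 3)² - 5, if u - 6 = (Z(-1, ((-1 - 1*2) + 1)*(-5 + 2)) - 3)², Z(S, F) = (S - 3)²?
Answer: 1570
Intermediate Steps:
Z(S, F) = (-3 + S)²
u = 175 (u = 6 + ((-3 - 1)² - 3)² = 6 + ((-4)² - 3)² = 6 + (16 - 3)² = 6 + 13² = 6 + 169 = 175)
u*(6 - 3)² - 5 = 175*(6 - 3)² - 5 = 175*3² - 5 = 175*9 - 5 = 1575 - 5 = 1570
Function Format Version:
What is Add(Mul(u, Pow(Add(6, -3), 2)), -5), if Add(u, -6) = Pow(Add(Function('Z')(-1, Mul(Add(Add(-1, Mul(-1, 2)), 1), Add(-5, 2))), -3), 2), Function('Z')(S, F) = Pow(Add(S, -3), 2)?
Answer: 1570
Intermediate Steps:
Function('Z')(S, F) = Pow(Add(-3, S), 2)
u = 175 (u = Add(6, Pow(Add(Pow(Add(-3, -1), 2), -3), 2)) = Add(6, Pow(Add(Pow(-4, 2), -3), 2)) = Add(6, Pow(Add(16, -3), 2)) = Add(6, Pow(13, 2)) = Add(6, 169) = 175)
Add(Mul(u, Pow(Add(6, -3), 2)), -5) = Add(Mul(175, Pow(Add(6, -3), 2)), -5) = Add(Mul(175, Pow(3, 2)), -5) = Add(Mul(175, 9), -5) = Add(1575, -5) = 1570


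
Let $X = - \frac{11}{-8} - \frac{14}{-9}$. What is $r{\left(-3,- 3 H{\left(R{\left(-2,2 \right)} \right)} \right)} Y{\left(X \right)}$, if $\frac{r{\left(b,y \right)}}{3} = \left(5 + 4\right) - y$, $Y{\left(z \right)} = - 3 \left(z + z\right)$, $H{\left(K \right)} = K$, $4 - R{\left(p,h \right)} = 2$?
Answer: $- \frac{3165}{4} \approx -791.25$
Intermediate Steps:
$R{\left(p,h \right)} = 2$ ($R{\left(p,h \right)} = 4 - 2 = 2$)
$X = \frac{211}{72}$ ($X = \left(-11\right) \left(- \frac{1}{8}\right) - - \frac{14}{9} = \frac{11}{8} + \frac{14}{9} = \frac{211}{72} \approx 2.9306$)
$Y{\left(z \right)} = - 6 z$ ($Y{\left(z \right)} = - 3 \cdot 2 z = - 6 z$)
$r{\left(b,y \right)} = 27 - 3 y$ ($r{\left(b,y \right)} = 3 \left(\left(5 + 4\right) - y\right) = 3 \left(9 - y\right) = 27 - 3 y$)
$r{\left(-3,- 3 H{\left(R{\left(-2,2 \right)} \right)} \right)} Y{\left(X \right)} = \left(27 - 3 \left(\left(-3\right) 2\right)\right) \left(\left(-6\right) \frac{211}{72}\right) = \left(27 - -18\right) \left(- \frac{211}{12}\right) = \left(27 + 18\right) \left(- \frac{211}{12}\right) = 45 \left(- \frac{211}{12}\right) = - \frac{3165}{4}$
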